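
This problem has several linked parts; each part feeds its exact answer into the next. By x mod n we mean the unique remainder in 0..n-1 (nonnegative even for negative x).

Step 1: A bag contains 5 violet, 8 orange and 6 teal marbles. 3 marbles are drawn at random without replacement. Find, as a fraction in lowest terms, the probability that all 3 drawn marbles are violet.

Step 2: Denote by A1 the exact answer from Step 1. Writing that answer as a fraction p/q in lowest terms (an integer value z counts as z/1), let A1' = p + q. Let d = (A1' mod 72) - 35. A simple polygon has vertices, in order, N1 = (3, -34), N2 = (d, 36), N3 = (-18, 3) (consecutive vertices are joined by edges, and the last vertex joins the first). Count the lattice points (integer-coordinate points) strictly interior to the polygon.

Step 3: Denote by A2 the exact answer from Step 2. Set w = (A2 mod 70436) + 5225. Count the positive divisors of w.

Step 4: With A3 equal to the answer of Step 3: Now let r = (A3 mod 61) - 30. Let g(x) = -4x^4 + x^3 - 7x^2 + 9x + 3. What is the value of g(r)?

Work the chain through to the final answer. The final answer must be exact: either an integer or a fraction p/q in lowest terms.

-85785

Step 1: total draws C(19,3) = 969; favorable C(5,3) = 10; P = 10/969; answer 10/969
Step 2: A1 = 10/969; threaded value p + q = 979; d = 8; cross terms: (3*36 - 8*-34)=380, (8*3 - -18*36)=672, (-18*-34 - 3*3)=603; twice the area = |1655| = 1655; area = 1655/2; boundary points = 5 + 1 + 1 = 7; strictly interior points = area - boundary/2 + 1 = 825; answer 825
Step 3: A2 = 825; w = 6050; 6050 = 2 * 5^2 * 11^2; number of divisors = (1+1) * (2+1) * (2+1) = 18; answer 18
Step 4: A3 = 18; r = -12; -4*(-12)^4 + 1*(-12)^3 - 7*(-12)^2 + 9*(-12)^1 + 3 = (-82944) + (-1728) + (-1008) + (-108) + (3) = -85785; answer -85785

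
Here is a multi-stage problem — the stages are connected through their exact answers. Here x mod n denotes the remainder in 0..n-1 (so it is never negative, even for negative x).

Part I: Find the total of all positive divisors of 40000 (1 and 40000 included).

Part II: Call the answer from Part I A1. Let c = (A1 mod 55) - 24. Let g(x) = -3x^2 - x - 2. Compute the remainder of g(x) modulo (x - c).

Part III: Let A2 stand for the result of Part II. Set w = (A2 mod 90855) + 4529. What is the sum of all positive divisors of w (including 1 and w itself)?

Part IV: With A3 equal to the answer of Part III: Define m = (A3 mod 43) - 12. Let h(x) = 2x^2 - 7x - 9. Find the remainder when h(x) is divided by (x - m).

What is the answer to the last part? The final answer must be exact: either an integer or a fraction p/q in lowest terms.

Part I: 40000 = 2^6 * 5^4; sigma = (1 + 2 + 4 + 8 + 16 + 32 + 64) * (1 + 5 + 25 + 125 + 625) = 127 * 781 = 99187; answer 99187
Part II: A1 = 99187; c = -2; remainder = value at the root: -3*(-2)^2 - 1*(-2)^1 - 2 = (-12) + (2) + (-2) = -12; answer -12
Part III: A2 = -12; w = 95372; 95372 = 2^2 * 113 * 211; sigma = (1 + 2 + 4) * (1 + 113) * (1 + 211) = 7 * 114 * 212 = 169176; answer 169176
Part IV: A3 = 169176; m = 2; remainder = value at the root: 2*(2)^2 - 7*(2)^1 - 9 = (8) + (-14) + (-9) = -15; answer -15

-15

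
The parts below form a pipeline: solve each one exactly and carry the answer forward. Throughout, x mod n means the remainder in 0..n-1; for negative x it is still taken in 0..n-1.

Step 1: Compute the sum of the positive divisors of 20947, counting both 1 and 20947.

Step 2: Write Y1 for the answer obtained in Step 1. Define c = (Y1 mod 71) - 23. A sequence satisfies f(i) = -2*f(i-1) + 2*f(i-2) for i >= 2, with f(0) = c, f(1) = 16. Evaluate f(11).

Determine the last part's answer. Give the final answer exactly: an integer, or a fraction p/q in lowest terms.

559872

Step 1: 20947 is prime, so its only divisors are 1 and 20947; sigma = 1 + 20947 = 20948; answer 20948
Step 2: Y1 = 20948; c = -20; f(2) = -2*(16) + 2*(-20) = -72; iterating: f(2)=-72, f(3)=176, f(4)=-496, f(5)=1344, f(6)=-3680, f(7)=10048, f(8)=-27456, f(9)=75008, f(10)=-204928, f(11)=559872; answer 559872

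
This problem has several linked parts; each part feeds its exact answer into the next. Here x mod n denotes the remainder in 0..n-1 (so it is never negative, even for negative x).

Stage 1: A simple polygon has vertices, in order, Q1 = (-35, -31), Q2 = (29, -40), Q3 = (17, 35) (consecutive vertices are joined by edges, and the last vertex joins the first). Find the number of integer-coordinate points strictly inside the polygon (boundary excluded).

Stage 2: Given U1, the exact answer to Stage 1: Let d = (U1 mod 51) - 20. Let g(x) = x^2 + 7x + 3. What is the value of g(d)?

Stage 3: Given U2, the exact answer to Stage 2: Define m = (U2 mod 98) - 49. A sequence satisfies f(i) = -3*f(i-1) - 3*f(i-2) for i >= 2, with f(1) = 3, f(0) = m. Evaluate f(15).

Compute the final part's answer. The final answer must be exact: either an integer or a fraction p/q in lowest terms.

Stage 1: cross terms: (-35*-40 - 29*-31)=2299, (29*35 - 17*-40)=1695, (17*-31 - -35*35)=698; twice the area = |4692| = 4692; area = 2346; boundary points = 1 + 3 + 2 = 6; strictly interior points = area - boundary/2 + 1 = 2344; answer 2344
Stage 2: U1 = 2344; d = 29; 1*(29)^2 + 7*(29)^1 + 3 = (841) + (203) + (3) = 1047; answer 1047
Stage 3: U2 = 1047; m = 18; f(2) = -3*(3) - 3*(18) = -63; iterating: f(2)=-63, f(3)=180, f(4)=-351, f(5)=513, f(6)=-486, f(7)=-81, f(8)=1701, f(9)=-4860, f(10)=9477, f(11)=-13851, f(12)=13122, f(13)=2187, f(14)=-45927, f(15)=131220; answer 131220

131220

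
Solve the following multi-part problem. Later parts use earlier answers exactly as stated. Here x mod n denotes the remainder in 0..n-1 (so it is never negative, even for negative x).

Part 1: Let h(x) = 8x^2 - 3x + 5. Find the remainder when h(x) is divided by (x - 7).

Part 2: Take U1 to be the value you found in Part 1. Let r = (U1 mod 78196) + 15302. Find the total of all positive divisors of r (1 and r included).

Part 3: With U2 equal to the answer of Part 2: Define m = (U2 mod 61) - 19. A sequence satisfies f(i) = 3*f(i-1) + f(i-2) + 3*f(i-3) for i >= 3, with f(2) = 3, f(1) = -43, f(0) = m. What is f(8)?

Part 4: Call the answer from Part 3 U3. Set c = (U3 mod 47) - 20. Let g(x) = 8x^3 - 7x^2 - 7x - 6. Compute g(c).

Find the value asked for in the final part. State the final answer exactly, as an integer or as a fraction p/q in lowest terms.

Part 1: remainder = value at the root: 8*(7)^2 - 3*(7)^1 + 5 = (392) + (-21) + (5) = 376; answer 376
Part 2: U1 = 376; r = 15678; 15678 = 2 * 3^2 * 13 * 67; sigma = (1 + 2) * (1 + 3 + 9) * (1 + 13) * (1 + 67) = 3 * 13 * 14 * 68 = 37128; answer 37128
Part 3: U2 = 37128; m = 21; f(3) = 3*(3) + 1*(-43) + 3*(21) = 29; iterating: f(3)=29, f(4)=-39, f(5)=-79, f(6)=-189, f(7)=-763, f(8)=-2715; answer -2715
Part 4: U3 = -2715; c = -9; 8*(-9)^3 - 7*(-9)^2 - 7*(-9)^1 - 6 = (-5832) + (-567) + (63) + (-6) = -6342; answer -6342

-6342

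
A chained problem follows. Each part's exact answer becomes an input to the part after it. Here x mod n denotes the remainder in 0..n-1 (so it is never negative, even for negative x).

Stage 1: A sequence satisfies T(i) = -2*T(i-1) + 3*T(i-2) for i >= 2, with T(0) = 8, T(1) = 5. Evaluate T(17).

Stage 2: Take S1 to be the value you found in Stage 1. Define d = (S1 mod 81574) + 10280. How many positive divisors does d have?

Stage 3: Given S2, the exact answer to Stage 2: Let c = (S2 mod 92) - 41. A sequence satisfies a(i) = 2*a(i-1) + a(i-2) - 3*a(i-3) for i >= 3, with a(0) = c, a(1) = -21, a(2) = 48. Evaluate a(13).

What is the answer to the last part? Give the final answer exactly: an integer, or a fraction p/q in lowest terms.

Stage 1: T(2) = -2*(5) + 3*(8) = 14; iterating: T(2)=14, T(3)=-13, T(4)=68, T(5)=-175, T(6)=554, T(7)=-1633, T(8)=4928, T(9)=-14755, T(10)=44294, T(11)=-132853, T(12)=398588, T(13)=-1195735, T(14)=3587234, T(15)=-10761673, T(16)=32285048, T(17)=-96855115; answer -96855115
Stage 2: S1 = -96855115; d = 65077; 65077 = 59 * 1103; number of divisors = (1+1) * (1+1) = 4; answer 4
Stage 3: S2 = 4; c = -37; a(3) = 2*(48) + 1*(-21) - 3*(-37) = 186; iterating: a(3)=186, a(4)=483, a(5)=1008, a(6)=1941, a(7)=3441, a(8)=5799, a(9)=9216, a(10)=13908, a(11)=19635, a(12)=25530, a(13)=28971; answer 28971

28971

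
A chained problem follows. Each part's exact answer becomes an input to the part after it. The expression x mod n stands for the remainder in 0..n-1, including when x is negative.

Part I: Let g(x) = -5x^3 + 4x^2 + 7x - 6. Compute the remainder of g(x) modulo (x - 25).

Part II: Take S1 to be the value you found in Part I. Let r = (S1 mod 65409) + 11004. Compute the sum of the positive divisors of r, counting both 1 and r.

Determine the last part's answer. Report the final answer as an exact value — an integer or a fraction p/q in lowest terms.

147600

Part I: remainder = value at the root: -5*(25)^3 + 4*(25)^2 + 7*(25)^1 - 6 = (-78125) + (2500) + (175) + (-6) = -75456; answer -75456
Part II: S1 = -75456; r = 66366; 66366 = 2 * 3^3 * 1229; sigma = (1 + 2) * (1 + 3 + 9 + 27) * (1 + 1229) = 3 * 40 * 1230 = 147600; answer 147600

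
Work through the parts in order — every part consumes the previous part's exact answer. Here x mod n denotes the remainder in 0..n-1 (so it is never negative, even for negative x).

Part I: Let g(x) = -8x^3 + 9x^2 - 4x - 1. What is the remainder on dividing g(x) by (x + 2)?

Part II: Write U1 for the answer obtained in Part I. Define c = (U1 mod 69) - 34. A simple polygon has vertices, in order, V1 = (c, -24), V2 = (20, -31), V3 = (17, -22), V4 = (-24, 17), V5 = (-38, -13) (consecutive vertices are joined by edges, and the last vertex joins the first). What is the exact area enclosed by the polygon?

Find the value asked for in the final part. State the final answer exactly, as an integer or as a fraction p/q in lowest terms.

Part I: remainder = value at the root: -8*(-2)^3 + 9*(-2)^2 - 4*(-2)^1 - 1 = (64) + (36) + (8) + (-1) = 107; answer 107
Part II: U1 = 107; c = 4; cross terms: (4*-31 - 20*-24)=356, (20*-22 - 17*-31)=87, (17*17 - -24*-22)=-239, (-24*-13 - -38*17)=958, (-38*-24 - 4*-13)=964; twice the area = |2126| = 2126; area = 1063; answer 1063

1063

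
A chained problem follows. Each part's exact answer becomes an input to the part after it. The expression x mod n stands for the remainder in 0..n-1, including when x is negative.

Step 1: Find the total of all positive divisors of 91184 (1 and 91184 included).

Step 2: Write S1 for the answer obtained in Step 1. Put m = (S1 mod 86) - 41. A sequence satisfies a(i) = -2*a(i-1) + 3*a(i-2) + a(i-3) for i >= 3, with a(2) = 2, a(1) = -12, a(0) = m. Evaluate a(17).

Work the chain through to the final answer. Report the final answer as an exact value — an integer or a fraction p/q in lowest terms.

Step 1: 91184 = 2^4 * 41 * 139; sigma = (1 + 2 + 4 + 8 + 16) * (1 + 41) * (1 + 139) = 31 * 42 * 140 = 182280; answer 182280
Step 2: S1 = 182280; m = 5; a(3) = -2*(2) + 3*(-12) + 1*(5) = -35; iterating: a(3)=-35, a(4)=64, a(5)=-231, a(6)=619, a(7)=-1867, a(8)=5360, a(9)=-15702, a(10)=45617, a(11)=-132980, a(12)=387109, a(13)=-1127541, a(14)=3283429, a(15)=-9562372, a(16)=27847490, a(17)=-81098667; answer -81098667

-81098667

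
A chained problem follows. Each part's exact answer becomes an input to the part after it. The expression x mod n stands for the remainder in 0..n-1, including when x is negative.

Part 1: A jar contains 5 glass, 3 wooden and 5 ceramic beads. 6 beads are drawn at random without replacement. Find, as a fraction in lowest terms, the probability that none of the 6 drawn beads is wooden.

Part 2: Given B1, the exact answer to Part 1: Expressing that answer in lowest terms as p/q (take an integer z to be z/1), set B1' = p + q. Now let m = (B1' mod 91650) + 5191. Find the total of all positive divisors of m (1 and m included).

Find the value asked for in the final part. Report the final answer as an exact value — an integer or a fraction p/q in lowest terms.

Part 1: total draws C(13,6) = 1716; favorable C(10,6) = 210; P = 35/286; answer 35/286
Part 2: B1 = 35/286; threaded value p + q = 321; m = 5512; 5512 = 2^3 * 13 * 53; sigma = (1 + 2 + 4 + 8) * (1 + 13) * (1 + 53) = 15 * 14 * 54 = 11340; answer 11340

11340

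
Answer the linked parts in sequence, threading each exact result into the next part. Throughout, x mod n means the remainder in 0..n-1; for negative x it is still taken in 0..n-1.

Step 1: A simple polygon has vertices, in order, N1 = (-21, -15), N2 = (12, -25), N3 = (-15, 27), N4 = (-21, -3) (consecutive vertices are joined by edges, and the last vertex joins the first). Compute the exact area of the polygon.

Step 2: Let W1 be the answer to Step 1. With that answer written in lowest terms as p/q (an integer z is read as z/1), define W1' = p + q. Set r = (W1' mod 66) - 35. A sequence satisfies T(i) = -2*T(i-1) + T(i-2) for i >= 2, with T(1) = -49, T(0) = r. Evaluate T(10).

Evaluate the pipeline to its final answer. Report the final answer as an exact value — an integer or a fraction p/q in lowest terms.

Step 1: cross terms: (-21*-25 - 12*-15)=705, (12*27 - -15*-25)=-51, (-15*-3 - -21*27)=612, (-21*-15 - -21*-3)=252; twice the area = |1518| = 1518; area = 759; answer 759
Step 2: W1 = 759; threaded value p + q = 760; r = -1; T(2) = -2*(-49) + 1*(-1) = 97; iterating: T(2)=97, T(3)=-243, T(4)=583, T(5)=-1409, T(6)=3401, T(7)=-8211, T(8)=19823, T(9)=-47857, T(10)=115537; answer 115537

115537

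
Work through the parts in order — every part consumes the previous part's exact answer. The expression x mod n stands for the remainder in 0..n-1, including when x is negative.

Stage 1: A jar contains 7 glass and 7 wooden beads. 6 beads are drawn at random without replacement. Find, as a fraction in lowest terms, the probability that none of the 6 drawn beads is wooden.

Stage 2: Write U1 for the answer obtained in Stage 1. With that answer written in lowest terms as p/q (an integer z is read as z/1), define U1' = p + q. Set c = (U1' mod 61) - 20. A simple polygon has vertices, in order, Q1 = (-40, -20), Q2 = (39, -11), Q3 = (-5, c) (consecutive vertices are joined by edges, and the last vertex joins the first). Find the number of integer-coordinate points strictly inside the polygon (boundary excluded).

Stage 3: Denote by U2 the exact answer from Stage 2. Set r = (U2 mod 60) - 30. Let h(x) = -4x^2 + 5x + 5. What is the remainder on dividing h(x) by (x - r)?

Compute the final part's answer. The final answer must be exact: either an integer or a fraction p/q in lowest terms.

Stage 1: total draws C(14,6) = 3003; favorable C(7,6) = 7; P = 1/429; answer 1/429
Stage 2: U1 = 1/429; threaded value p + q = 430; c = -17; cross terms: (-40*-11 - 39*-20)=1220, (39*-17 - -5*-11)=-718, (-5*-20 - -40*-17)=-580; twice the area = |-78| = 78; area = 39; boundary points = 1 + 2 + 1 = 4; strictly interior points = area - boundary/2 + 1 = 38; answer 38
Stage 3: U2 = 38; r = 8; remainder = value at the root: -4*(8)^2 + 5*(8)^1 + 5 = (-256) + (40) + (5) = -211; answer -211

-211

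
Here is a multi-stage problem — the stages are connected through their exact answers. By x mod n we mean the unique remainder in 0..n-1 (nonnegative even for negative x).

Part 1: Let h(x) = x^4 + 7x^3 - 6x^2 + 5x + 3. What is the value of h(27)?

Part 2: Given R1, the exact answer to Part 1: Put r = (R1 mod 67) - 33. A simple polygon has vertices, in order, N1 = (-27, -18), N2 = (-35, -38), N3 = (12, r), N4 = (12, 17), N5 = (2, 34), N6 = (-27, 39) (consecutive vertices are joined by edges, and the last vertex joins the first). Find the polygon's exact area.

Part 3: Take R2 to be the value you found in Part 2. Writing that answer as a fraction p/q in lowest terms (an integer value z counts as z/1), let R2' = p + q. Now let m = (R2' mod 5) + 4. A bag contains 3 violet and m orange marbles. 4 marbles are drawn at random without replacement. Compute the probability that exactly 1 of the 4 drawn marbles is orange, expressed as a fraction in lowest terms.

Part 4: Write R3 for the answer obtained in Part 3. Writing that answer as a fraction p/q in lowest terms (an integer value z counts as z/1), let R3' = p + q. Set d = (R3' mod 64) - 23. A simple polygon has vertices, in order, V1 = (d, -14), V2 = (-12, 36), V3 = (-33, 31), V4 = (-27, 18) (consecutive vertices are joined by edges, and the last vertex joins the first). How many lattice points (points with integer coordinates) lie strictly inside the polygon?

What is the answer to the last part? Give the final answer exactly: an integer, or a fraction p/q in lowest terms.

Part 1: 1*(27)^4 + 7*(27)^3 - 6*(27)^2 + 5*(27)^1 + 3 = (531441) + (137781) + (-4374) + (135) + (3) = 664986; answer 664986
Part 2: R1 = 664986; r = -22; cross terms: (-27*-38 - -35*-18)=396, (-35*-22 - 12*-38)=1226, (12*17 - 12*-22)=468, (12*34 - 2*17)=374, (2*39 - -27*34)=996, (-27*-18 - -27*39)=1539; twice the area = |4999| = 4999; area = 4999/2; answer 4999/2
Part 3: R2 = 4999/2; threaded value p + q = 5001; m = 5; total draws C(8,4) = 70; favorable C(5,1)*C(3,3) = 5; P = 1/14; answer 1/14
Part 4: R3 = 1/14; threaded value p + q = 15; d = -8; cross terms: (-8*36 - -12*-14)=-456, (-12*31 - -33*36)=816, (-33*18 - -27*31)=243, (-27*-14 - -8*18)=522; twice the area = |1125| = 1125; area = 1125/2; boundary points = 2 + 1 + 1 + 1 = 5; strictly interior points = area - boundary/2 + 1 = 561; answer 561

561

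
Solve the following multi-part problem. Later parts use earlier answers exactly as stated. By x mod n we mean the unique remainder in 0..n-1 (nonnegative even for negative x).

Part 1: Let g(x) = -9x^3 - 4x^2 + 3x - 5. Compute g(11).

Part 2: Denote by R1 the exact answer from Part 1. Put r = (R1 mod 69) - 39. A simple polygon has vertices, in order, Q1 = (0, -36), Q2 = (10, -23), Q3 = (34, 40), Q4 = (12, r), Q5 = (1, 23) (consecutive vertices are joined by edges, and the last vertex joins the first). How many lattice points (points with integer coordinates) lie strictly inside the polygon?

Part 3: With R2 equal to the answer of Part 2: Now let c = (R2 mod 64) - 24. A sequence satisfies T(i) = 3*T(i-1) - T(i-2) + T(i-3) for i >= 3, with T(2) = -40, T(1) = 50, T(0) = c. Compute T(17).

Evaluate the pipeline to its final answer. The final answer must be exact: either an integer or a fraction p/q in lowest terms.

-269876734

Part 1: -9*(11)^3 - 4*(11)^2 + 3*(11)^1 - 5 = (-11979) + (-484) + (33) + (-5) = -12435; answer -12435
Part 2: R1 = -12435; r = 15; cross terms: (0*-23 - 10*-36)=360, (10*40 - 34*-23)=1182, (34*15 - 12*40)=30, (12*23 - 1*15)=261, (1*-36 - 0*23)=-36; twice the area = |1797| = 1797; area = 1797/2; boundary points = 1 + 3 + 1 + 1 + 1 = 7; strictly interior points = area - boundary/2 + 1 = 896; answer 896
Part 3: R2 = 896; c = -24; T(3) = 3*(-40) - 1*(50) + 1*(-24) = -194; iterating: T(3)=-194, T(4)=-492, T(5)=-1322, T(6)=-3668, T(7)=-10174, T(8)=-28176, T(9)=-78022, T(10)=-216064, T(11)=-598346, T(12)=-1656996, T(13)=-4588706, T(14)=-12707468, T(15)=-35190694, T(16)=-97453320, T(17)=-269876734; answer -269876734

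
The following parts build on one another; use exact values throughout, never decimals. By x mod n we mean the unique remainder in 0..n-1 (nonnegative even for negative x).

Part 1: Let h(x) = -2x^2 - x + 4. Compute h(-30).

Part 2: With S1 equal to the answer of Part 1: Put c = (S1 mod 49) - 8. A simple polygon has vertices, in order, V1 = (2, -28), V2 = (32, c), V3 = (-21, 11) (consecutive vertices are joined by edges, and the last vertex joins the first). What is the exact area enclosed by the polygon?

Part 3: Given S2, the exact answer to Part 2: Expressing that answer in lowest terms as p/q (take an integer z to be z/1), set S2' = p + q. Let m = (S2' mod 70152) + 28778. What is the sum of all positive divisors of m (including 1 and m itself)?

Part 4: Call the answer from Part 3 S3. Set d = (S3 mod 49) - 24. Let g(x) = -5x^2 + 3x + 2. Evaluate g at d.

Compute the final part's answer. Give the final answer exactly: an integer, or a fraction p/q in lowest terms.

-66

Part 1: -2*(-30)^2 - 1*(-30)^1 + 4 = (-1800) + (30) + (4) = -1766; answer -1766
Part 2: S1 = -1766; c = 39; cross terms: (2*39 - 32*-28)=974, (32*11 - -21*39)=1171, (-21*-28 - 2*11)=566; twice the area = |2711| = 2711; area = 2711/2; answer 2711/2
Part 3: S2 = 2711/2; threaded value p + q = 2713; m = 31491; 31491 = 3^2 * 3499; sigma = (1 + 3 + 9) * (1 + 3499) = 13 * 3500 = 45500; answer 45500
Part 4: S3 = 45500; d = 4; -5*(4)^2 + 3*(4)^1 + 2 = (-80) + (12) + (2) = -66; answer -66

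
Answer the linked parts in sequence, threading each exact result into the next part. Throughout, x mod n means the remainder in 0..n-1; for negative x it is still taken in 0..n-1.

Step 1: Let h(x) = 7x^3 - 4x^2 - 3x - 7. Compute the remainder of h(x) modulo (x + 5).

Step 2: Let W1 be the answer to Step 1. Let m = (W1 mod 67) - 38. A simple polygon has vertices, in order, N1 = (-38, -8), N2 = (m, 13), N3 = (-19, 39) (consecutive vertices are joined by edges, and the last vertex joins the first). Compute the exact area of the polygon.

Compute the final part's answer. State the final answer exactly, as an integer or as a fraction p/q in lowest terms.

Step 1: remainder = value at the root: 7*(-5)^3 - 4*(-5)^2 - 3*(-5)^1 - 7 = (-875) + (-100) + (15) + (-7) = -967; answer -967
Step 2: W1 = -967; m = 0; cross terms: (-38*13 - 0*-8)=-494, (0*39 - -19*13)=247, (-19*-8 - -38*39)=1634; twice the area = |1387| = 1387; area = 1387/2; answer 1387/2

1387/2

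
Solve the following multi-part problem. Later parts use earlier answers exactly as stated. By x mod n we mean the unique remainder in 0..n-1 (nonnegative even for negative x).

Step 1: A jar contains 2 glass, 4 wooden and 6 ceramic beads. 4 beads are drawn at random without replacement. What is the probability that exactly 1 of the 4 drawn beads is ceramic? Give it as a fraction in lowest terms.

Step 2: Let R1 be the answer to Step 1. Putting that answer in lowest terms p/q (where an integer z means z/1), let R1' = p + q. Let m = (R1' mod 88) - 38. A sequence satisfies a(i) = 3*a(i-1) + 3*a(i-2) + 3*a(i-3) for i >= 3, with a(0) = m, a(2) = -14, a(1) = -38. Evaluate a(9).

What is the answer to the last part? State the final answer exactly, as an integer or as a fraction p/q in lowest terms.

Step 1: total draws C(12,4) = 495; favorable C(6,1)*C(6,3) = 120; P = 8/33; answer 8/33
Step 2: R1 = 8/33; threaded value p + q = 41; m = 3; a(3) = 3*(-14) + 3*(-38) + 3*(3) = -147; iterating: a(3)=-147, a(4)=-597, a(5)=-2274, a(6)=-9054, a(7)=-35775, a(8)=-141309, a(9)=-558414; answer -558414

-558414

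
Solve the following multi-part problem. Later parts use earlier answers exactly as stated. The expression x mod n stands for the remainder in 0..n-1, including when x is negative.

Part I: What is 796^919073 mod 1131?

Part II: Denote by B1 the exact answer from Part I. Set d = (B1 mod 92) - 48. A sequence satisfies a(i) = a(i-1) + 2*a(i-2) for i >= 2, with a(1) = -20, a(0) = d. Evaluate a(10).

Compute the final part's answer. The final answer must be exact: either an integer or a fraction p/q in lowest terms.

-20500

Part I: squarings mod 1131: 796^1=796, 796^2=256, 796^4=1069, 796^8=451, 796^16=952, 796^32=373, 796^64=16, 796^128=256, 796^256=1069, 796^512=451, 796^1024=952, 796^2048=373, 796^4096=16, 796^8192=256, 796^16384=1069, 796^32768=451, 796^65536=952, 796^131072=373, 796^262144=16, 796^524288=256; 796^919073 = 796^1 * 796^32 * 796^512 * 796^1024 * 796^131072 * 796^262144 * 796^524288 = 100 (mod 1131); answer 100
Part II: B1 = 100; d = -40; a(2) = 1*(-20) + 2*(-40) = -100; iterating: a(2)=-100, a(3)=-140, a(4)=-340, a(5)=-620, a(6)=-1300, a(7)=-2540, a(8)=-5140, a(9)=-10220, a(10)=-20500; answer -20500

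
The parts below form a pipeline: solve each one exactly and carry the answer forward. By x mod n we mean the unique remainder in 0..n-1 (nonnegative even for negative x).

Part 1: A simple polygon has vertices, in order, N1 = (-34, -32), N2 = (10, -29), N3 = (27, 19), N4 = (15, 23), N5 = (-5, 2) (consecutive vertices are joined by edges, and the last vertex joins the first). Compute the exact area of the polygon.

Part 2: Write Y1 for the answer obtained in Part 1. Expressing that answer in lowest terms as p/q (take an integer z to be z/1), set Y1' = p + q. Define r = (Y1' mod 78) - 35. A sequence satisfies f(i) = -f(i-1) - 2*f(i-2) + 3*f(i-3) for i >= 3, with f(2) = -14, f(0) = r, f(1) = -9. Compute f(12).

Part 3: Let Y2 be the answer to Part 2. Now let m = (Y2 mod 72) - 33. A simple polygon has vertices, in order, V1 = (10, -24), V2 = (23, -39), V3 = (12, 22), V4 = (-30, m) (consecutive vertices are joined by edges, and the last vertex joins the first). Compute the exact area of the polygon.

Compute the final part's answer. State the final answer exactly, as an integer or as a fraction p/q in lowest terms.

1254

Part 1: cross terms: (-34*-29 - 10*-32)=1306, (10*19 - 27*-29)=973, (27*23 - 15*19)=336, (15*2 - -5*23)=145, (-5*-32 - -34*2)=228; twice the area = |2988| = 2988; area = 1494; answer 1494
Part 2: Y1 = 1494; threaded value p + q = 1495; r = -22; f(3) = -1*(-14) - 2*(-9) + 3*(-22) = -34; iterating: f(3)=-34, f(4)=35, f(5)=-9, f(6)=-163, f(7)=286, f(8)=13, f(9)=-1074, f(10)=1906, f(11)=281, f(12)=-7315; answer -7315
Part 3: Y2 = -7315; m = -4; cross terms: (10*-39 - 23*-24)=162, (23*22 - 12*-39)=974, (12*-4 - -30*22)=612, (-30*-24 - 10*-4)=760; twice the area = |2508| = 2508; area = 1254; answer 1254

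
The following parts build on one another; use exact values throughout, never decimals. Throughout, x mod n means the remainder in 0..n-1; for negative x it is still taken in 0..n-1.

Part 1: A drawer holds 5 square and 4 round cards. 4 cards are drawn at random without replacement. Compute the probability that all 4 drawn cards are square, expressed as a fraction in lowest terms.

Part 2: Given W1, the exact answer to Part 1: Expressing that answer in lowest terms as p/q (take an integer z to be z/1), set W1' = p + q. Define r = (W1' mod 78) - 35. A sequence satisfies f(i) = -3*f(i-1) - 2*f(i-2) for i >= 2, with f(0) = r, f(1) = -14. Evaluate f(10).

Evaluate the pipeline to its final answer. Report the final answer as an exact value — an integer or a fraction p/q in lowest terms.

Part 1: total draws C(9,4) = 126; favorable C(5,4) = 5; P = 5/126; answer 5/126
Part 2: W1 = 5/126; threaded value p + q = 131; r = 18; f(2) = -3*(-14) - 2*(18) = 6; iterating: f(2)=6, f(3)=10, f(4)=-42, f(5)=106, f(6)=-234, f(7)=490, f(8)=-1002, f(9)=2026, f(10)=-4074; answer -4074

-4074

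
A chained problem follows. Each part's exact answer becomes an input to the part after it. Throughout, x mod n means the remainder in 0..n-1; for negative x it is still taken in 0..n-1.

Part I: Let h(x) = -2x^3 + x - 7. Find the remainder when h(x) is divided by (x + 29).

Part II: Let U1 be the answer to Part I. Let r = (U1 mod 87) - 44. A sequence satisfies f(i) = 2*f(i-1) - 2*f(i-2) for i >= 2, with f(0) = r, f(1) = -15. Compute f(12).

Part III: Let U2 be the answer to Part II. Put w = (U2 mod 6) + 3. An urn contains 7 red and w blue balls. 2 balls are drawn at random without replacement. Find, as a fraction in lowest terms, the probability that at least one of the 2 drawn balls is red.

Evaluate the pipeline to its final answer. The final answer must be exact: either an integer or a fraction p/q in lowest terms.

10/13

Part I: remainder = value at the root: -2*(-29)^3 + 1*(-29)^1 - 7 = (48778) + (-29) + (-7) = 48742; answer 48742
Part II: U1 = 48742; r = -22; f(2) = 2*(-15) - 2*(-22) = 14; iterating: f(2)=14, f(3)=58, f(4)=88, f(5)=60, f(6)=-56, f(7)=-232, f(8)=-352, f(9)=-240, f(10)=224, f(11)=928, f(12)=1408; answer 1408
Part III: U2 = 1408; w = 7; total draws C(14,2) = 91; complement C(7,2) = 21; favorable 91 - 21 = 70; P = 10/13; answer 10/13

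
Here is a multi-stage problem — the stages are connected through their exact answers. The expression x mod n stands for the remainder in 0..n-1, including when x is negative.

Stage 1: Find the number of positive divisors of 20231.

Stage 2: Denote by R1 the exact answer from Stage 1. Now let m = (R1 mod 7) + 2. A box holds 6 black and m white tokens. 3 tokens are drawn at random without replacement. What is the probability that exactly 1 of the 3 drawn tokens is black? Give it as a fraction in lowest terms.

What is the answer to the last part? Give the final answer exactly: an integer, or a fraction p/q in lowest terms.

3/10

Stage 1: 20231 is prime, so its only divisors are 1 and 20231; count = 2; answer 2
Stage 2: R1 = 2; m = 4; total draws C(10,3) = 120; favorable C(6,1)*C(4,2) = 36; P = 3/10; answer 3/10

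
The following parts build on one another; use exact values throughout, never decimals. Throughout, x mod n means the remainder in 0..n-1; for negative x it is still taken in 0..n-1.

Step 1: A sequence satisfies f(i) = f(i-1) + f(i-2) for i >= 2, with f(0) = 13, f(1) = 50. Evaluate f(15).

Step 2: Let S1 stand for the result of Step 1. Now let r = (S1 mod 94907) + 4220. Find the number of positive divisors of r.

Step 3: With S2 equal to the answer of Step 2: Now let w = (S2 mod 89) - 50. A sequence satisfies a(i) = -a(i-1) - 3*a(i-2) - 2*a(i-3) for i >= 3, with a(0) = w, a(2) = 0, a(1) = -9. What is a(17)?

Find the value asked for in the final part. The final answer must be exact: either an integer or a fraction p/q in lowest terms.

Step 1: f(2) = 1*(50) + 1*(13) = 63; iterating: f(2)=63, f(3)=113, f(4)=176, f(5)=289, f(6)=465, f(7)=754, f(8)=1219, f(9)=1973, f(10)=3192, f(11)=5165, f(12)=8357, f(13)=13522, f(14)=21879, f(15)=35401; answer 35401
Step 2: S1 = 35401; r = 39621; 39621 = 3 * 47 * 281; number of divisors = (1+1) * (1+1) * (1+1) = 8; answer 8
Step 3: S2 = 8; w = -42; a(3) = -1*(0) - 3*(-9) - 2*(-42) = 111; iterating: a(3)=111, a(4)=-93, a(5)=-240, a(6)=297, a(7)=609, a(8)=-1020, a(9)=-1401, a(10)=3243, a(11)=3000, a(12)=-9927, a(13)=-5559, a(14)=29340, a(15)=7191, a(16)=-84093, a(17)=3840; answer 3840

3840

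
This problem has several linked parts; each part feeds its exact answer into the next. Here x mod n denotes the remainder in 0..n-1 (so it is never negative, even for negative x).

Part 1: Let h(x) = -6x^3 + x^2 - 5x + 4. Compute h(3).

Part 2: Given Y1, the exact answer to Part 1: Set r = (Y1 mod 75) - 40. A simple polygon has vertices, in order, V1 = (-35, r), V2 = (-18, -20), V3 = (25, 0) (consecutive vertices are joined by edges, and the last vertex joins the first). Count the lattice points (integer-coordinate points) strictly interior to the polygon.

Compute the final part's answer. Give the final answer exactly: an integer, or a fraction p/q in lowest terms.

Part 1: -6*(3)^3 + 1*(3)^2 - 5*(3)^1 + 4 = (-162) + (9) + (-15) + (4) = -164; answer -164
Part 2: Y1 = -164; r = 21; cross terms: (-35*-20 - -18*21)=1078, (-18*0 - 25*-20)=500, (25*21 - -35*0)=525; twice the area = |2103| = 2103; area = 2103/2; boundary points = 1 + 1 + 3 = 5; strictly interior points = area - boundary/2 + 1 = 1050; answer 1050

1050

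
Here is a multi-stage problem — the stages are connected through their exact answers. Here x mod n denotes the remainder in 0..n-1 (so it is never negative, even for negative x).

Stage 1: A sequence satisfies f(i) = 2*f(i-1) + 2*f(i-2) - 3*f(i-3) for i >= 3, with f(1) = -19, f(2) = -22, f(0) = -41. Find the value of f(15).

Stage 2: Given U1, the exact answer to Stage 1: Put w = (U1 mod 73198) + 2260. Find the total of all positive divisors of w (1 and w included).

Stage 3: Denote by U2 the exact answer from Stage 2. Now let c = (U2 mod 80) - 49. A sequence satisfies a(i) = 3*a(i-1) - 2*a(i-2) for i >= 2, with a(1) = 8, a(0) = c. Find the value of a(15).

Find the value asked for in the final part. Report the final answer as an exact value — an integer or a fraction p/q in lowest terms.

Stage 1: f(3) = 2*(-22) + 2*(-19) - 3*(-41) = 41; iterating: f(3)=41, f(4)=95, f(5)=338, f(6)=743, f(7)=1877, f(8)=4226, f(9)=9977, f(10)=22775, f(11)=52826, f(12)=121271, f(13)=279869, f(14)=643802, f(15)=1483529; answer 1483529
Stage 2: U1 = 1483529; w = 21829; 21829 = 83 * 263; sigma = (1 + 83) * (1 + 263) = 84 * 264 = 22176; answer 22176
Stage 3: U2 = 22176; c = -33; a(2) = 3*(8) - 2*(-33) = 90; iterating: a(2)=90, a(3)=254, a(4)=582, a(5)=1238, a(6)=2550, a(7)=5174, a(8)=10422, a(9)=20918, a(10)=41910, a(11)=83894, a(12)=167862, a(13)=335798, a(14)=671670, a(15)=1343414; answer 1343414

1343414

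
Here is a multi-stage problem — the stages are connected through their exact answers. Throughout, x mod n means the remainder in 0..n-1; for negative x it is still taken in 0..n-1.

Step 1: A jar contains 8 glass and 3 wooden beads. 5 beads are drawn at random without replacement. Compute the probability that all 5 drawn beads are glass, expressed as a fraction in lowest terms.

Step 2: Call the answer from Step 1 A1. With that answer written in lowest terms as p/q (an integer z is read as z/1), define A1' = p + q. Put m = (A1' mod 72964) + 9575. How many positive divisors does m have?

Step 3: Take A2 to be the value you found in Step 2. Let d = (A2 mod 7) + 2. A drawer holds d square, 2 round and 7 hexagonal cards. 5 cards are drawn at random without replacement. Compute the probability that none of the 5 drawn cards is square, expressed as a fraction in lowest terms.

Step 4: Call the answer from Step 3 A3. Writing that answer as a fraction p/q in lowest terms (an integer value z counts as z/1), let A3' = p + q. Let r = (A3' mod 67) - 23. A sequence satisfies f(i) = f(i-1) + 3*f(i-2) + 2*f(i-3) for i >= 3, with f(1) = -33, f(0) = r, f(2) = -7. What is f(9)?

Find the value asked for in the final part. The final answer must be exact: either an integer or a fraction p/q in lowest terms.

Step 1: total draws C(11,5) = 462; favorable C(8,5) = 56; P = 4/33; answer 4/33
Step 2: A1 = 4/33; threaded value p + q = 37; m = 9612; 9612 = 2^2 * 3^3 * 89; number of divisors = (2+1) * (3+1) * (1+1) = 24; answer 24
Step 3: A2 = 24; d = 5; total draws C(14,5) = 2002; favorable C(9,5) = 126; P = 9/143; answer 9/143
Step 4: A3 = 9/143; threaded value p + q = 152; r = -5; f(3) = 1*(-7) + 3*(-33) + 2*(-5) = -116; iterating: f(3)=-116, f(4)=-203, f(5)=-565, f(6)=-1406, f(7)=-3507, f(8)=-8855, f(9)=-22188; answer -22188

-22188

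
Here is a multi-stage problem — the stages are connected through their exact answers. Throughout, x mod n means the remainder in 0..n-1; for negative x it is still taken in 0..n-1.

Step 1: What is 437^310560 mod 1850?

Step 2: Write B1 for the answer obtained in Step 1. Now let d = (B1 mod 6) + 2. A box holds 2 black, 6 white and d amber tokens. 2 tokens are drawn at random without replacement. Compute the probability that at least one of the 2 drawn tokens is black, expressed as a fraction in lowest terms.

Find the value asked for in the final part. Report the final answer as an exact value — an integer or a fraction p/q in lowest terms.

Step 1: squarings mod 1850: 437^1=437, 437^2=419, 437^4=1661, 437^8=571, 437^16=441, 437^32=231, 437^64=1561, 437^128=271, 437^256=1291, 437^512=1681, 437^1024=811, 437^2048=971, 437^4096=1191, 437^8192=1381, 437^16384=1661, 437^32768=571, 437^65536=441, 437^131072=231, 437^262144=1561; 437^310560 = 437^32 * 437^256 * 437^1024 * 437^2048 * 437^4096 * 437^8192 * 437^32768 * 437^262144 = 951 (mod 1850); answer 951
Step 2: B1 = 951; d = 5; total draws C(13,2) = 78; complement C(11,2) = 55; favorable 78 - 55 = 23; P = 23/78; answer 23/78

23/78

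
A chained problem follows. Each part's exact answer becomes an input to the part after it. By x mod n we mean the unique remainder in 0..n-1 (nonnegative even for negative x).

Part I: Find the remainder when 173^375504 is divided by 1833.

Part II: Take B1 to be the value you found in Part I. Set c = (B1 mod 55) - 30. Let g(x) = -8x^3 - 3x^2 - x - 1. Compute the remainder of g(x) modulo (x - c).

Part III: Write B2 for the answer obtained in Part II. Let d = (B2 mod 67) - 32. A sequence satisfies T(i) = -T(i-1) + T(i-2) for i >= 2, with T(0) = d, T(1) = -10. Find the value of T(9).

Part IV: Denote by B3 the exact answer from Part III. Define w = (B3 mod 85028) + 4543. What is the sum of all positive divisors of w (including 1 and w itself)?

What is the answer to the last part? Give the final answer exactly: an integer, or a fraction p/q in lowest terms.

89880

Part I: squarings mod 1833: 173^1=173, 173^2=601, 173^4=100, 173^8=835, 173^16=685, 173^32=1810, 173^64=529, 173^128=1225, 173^256=1231, 173^512=1303, 173^1024=451, 173^2048=1771, 173^4096=178, 173^8192=523, 173^16384=412, 173^32768=1108, 173^65536=1387, 173^131072=952, 173^262144=802; 173^375504 = 173^16 * 173^64 * 173^128 * 173^512 * 173^2048 * 173^4096 * 173^8192 * 173^32768 * 173^65536 * 173^262144 = 1444 (mod 1833); answer 1444
Part II: B1 = 1444; c = -16; remainder = value at the root: -8*(-16)^3 - 3*(-16)^2 - 1*(-16)^1 - 1 = (32768) + (-768) + (16) + (-1) = 32015; answer 32015
Part III: B2 = 32015; d = 24; T(2) = -1*(-10) + 1*(24) = 34; iterating: T(2)=34, T(3)=-44, T(4)=78, T(5)=-122, T(6)=200, T(7)=-322, T(8)=522, T(9)=-844; answer -844
Part IV: B3 = -844; w = 88727; 88727 = 83 * 1069; sigma = (1 + 83) * (1 + 1069) = 84 * 1070 = 89880; answer 89880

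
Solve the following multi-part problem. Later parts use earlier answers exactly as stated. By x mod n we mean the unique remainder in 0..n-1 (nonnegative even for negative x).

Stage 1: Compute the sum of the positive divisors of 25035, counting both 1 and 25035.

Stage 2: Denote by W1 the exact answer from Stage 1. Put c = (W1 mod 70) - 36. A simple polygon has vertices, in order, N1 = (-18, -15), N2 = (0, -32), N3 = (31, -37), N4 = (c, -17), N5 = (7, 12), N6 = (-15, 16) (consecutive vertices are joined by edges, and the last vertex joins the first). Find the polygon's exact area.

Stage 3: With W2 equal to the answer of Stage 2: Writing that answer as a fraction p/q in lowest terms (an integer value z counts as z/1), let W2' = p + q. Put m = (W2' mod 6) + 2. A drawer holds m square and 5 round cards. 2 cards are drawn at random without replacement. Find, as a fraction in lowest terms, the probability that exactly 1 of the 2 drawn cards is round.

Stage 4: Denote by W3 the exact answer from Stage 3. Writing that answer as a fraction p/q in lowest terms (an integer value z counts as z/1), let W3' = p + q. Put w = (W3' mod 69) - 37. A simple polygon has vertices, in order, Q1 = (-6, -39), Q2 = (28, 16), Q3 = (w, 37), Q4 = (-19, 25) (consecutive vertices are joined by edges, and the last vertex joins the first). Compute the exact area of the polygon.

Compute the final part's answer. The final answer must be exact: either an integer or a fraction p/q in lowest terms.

3419/2

Stage 1: 25035 = 3 * 5 * 1669; sigma = (1 + 3) * (1 + 5) * (1 + 1669) = 4 * 6 * 1670 = 40080; answer 40080
Stage 2: W1 = 40080; c = 4; cross terms: (-18*-32 - 0*-15)=576, (0*-37 - 31*-32)=992, (31*-17 - 4*-37)=-379, (4*12 - 7*-17)=167, (7*16 - -15*12)=292, (-15*-15 - -18*16)=513; twice the area = |2161| = 2161; area = 2161/2; answer 2161/2
Stage 3: W2 = 2161/2; threaded value p + q = 2163; m = 5; total draws C(10,2) = 45; favorable C(5,1)*C(5,1) = 25; P = 5/9; answer 5/9
Stage 4: W3 = 5/9; threaded value p + q = 14; w = -23; cross terms: (-6*16 - 28*-39)=996, (28*37 - -23*16)=1404, (-23*25 - -19*37)=128, (-19*-39 - -6*25)=891; twice the area = |3419| = 3419; area = 3419/2; answer 3419/2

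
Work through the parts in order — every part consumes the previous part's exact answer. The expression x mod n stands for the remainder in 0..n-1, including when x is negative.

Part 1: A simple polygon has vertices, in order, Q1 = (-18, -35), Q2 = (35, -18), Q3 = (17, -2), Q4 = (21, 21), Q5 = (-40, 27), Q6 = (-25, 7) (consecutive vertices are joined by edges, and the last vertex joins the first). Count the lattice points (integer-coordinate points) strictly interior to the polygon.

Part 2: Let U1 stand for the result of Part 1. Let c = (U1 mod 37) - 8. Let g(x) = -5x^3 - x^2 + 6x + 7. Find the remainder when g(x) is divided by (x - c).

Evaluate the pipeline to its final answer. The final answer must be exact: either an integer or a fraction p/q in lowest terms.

5

Part 1: cross terms: (-18*-18 - 35*-35)=1549, (35*-2 - 17*-18)=236, (17*21 - 21*-2)=399, (21*27 - -40*21)=1407, (-40*7 - -25*27)=395, (-25*-35 - -18*7)=1001; twice the area = |4987| = 4987; area = 4987/2; boundary points = 1 + 2 + 1 + 1 + 5 + 7 = 17; strictly interior points = area - boundary/2 + 1 = 2486; answer 2486
Part 2: U1 = 2486; c = -1; remainder = value at the root: -5*(-1)^3 - 1*(-1)^2 + 6*(-1)^1 + 7 = (5) + (-1) + (-6) + (7) = 5; answer 5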